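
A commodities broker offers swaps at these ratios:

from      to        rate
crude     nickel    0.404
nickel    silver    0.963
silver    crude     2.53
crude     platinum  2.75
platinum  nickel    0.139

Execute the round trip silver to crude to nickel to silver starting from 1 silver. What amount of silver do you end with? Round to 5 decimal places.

1 silver × 2.53 = 2.53 crude
2.53 crude × 0.404 = 1.02212 nickel
1.02212 nickel × 0.963 = 0.98430156 silver

0.98430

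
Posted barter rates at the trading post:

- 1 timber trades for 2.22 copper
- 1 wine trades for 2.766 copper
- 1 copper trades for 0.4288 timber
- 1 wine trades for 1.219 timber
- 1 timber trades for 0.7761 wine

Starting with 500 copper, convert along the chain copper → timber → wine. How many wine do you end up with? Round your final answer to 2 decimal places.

500 copper × 0.4288 = 214.4 timber
214.4 timber × 0.7761 = 166.39584 wine

166.40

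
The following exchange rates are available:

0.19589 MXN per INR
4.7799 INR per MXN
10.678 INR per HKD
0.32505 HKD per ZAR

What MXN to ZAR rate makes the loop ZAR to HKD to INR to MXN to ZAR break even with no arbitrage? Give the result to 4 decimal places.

Known legs of the cycle: 0.32505 × 10.678 × 0.19589 = 0.679911447171
For no arbitrage the full-cycle product must be 1, so the missing rate is 1 / 0.679911447171 ≈ 1.470780.

1.4708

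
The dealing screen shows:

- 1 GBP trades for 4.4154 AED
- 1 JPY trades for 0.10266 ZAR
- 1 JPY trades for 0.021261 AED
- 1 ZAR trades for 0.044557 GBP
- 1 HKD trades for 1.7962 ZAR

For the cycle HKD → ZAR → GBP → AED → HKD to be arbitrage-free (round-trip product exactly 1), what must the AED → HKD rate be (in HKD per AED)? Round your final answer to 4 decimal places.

2.8298

Known legs of the cycle: 1.7962 × 0.044557 × 4.4154 = 0.35337895952436
For no arbitrage the full-cycle product must be 1, so the missing rate is 1 / 0.35337895952436 ≈ 2.829823.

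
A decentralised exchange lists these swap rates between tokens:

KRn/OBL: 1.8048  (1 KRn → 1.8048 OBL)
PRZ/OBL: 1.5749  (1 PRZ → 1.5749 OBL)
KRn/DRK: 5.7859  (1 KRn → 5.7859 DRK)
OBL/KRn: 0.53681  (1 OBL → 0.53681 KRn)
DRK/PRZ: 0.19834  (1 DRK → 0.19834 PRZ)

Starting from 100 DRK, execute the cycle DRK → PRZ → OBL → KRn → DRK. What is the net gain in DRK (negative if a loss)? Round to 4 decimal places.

-2.9814

100 DRK × 0.19834 = 19.834 PRZ
19.834 PRZ × 1.5749 = 31.2365666 OBL
31.2365666 OBL × 0.53681 = 16.768101316546 KRn
16.768101316546 KRn × 5.7859 = 97.0185574074035014 DRK
Net change: 97.0185574074035014 − 100 = -2.9814425925964986 DRK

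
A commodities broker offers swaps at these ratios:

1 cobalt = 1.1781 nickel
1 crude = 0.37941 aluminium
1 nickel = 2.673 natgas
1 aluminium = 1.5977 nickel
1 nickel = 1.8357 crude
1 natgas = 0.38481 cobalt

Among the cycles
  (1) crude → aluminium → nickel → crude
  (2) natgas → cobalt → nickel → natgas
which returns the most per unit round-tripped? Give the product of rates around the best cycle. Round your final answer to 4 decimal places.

(1) 0.37941 × 1.5977 × 1.8357 = 1.11277
(2) 0.38481 × 1.1781 × 2.673 = 1.21179
Highest is cycle (2) at 1.2118 (>1, arbitrage).

1.2118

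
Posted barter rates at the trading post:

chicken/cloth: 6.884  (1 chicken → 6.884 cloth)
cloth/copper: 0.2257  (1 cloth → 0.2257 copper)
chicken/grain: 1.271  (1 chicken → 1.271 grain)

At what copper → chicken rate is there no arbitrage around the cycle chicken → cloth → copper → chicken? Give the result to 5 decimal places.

Known legs of the cycle: 6.884 × 0.2257 = 1.5537188
For no arbitrage the full-cycle product must be 1, so the missing rate is 1 / 1.5537188 ≈ 0.6436171.

0.64362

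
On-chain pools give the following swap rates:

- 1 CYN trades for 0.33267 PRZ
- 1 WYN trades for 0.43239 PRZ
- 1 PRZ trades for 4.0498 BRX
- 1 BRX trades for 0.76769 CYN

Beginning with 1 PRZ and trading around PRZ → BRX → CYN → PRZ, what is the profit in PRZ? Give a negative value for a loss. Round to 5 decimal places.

0.03427

1 PRZ × 4.0498 = 4.0498 BRX
4.0498 BRX × 0.76769 = 3.108990962 CYN
3.108990962 CYN × 0.33267 = 1.03426802332854 PRZ
Net change: 1.03426802332854 − 1 = 0.03426802332854 PRZ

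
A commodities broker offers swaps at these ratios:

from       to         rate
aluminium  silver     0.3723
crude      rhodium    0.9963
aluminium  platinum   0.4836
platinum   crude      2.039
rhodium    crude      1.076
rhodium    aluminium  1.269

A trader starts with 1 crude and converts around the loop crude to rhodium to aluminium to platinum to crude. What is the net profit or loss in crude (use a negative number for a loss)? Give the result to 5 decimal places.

0.24668

1 crude × 0.9963 = 0.9963 rhodium
0.9963 rhodium × 1.269 = 1.2643047 aluminium
1.2643047 aluminium × 0.4836 = 0.61141775292 platinum
0.61141775292 platinum × 2.039 = 1.24668079820388 crude
Net change: 1.24668079820388 − 1 = 0.24668079820388 crude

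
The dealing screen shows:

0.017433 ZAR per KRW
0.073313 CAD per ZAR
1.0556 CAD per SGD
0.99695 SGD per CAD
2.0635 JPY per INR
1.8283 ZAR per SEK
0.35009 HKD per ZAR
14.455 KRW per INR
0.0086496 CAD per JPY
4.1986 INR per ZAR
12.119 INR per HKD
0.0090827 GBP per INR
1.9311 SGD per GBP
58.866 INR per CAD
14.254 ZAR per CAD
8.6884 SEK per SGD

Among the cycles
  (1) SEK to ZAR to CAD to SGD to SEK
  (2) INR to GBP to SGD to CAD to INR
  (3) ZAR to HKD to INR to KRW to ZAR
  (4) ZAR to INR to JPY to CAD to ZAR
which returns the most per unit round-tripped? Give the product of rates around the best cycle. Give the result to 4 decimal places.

1.1610

(1) 1.8283 × 0.073313 × 0.99695 × 8.6884 = 1.16103
(2) 0.0090827 × 1.9311 × 1.0556 × 58.866 = 1.08989
(3) 0.35009 × 12.119 × 14.455 × 0.017433 = 1.06915
(4) 4.1986 × 2.0635 × 0.0086496 × 14.254 = 1.06817
Highest is cycle (1) at 1.1610 (>1, arbitrage).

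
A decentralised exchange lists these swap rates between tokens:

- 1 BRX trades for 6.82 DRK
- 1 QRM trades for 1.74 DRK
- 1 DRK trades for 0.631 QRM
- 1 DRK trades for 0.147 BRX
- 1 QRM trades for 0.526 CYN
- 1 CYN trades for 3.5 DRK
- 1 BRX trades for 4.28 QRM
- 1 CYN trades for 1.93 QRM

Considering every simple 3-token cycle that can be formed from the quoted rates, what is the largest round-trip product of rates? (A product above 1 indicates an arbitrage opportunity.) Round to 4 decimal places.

QRM→CYN→DRK→QRM: 0.526 × 3.5 × 0.631 = 1.16167
QRM→DRK→BRX→QRM: 1.74 × 0.147 × 4.28 = 1.09474
Maximum is QRM→CYN→DRK→QRM at 1.1617; arbitrage exists.

1.1617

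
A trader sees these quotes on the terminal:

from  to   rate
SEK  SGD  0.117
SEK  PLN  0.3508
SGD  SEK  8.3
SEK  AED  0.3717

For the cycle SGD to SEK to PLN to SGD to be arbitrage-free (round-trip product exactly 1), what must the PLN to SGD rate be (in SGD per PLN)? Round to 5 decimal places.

0.34345

Known legs of the cycle: 8.3 × 0.3508 = 2.91164
For no arbitrage the full-cycle product must be 1, so the missing rate is 1 / 2.91164 ≈ 0.3434491.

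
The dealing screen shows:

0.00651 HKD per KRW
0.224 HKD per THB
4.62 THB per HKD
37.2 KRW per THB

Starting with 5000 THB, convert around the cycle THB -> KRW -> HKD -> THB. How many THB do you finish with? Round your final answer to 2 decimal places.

5594.17

5000 THB × 37.2 = 186000 KRW
186000 KRW × 0.00651 = 1210.86 HKD
1210.86 HKD × 4.62 = 5594.1732 THB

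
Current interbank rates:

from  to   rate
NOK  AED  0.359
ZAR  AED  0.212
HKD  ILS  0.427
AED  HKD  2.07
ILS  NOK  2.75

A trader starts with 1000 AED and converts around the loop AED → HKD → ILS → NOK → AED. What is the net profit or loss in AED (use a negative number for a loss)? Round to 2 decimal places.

-127.38

1000 AED × 2.07 = 2070 HKD
2070 HKD × 0.427 = 883.89 ILS
883.89 ILS × 2.75 = 2430.6975 NOK
2430.6975 NOK × 0.359 = 872.6204025 AED
Net change: 872.6204025 − 1000 = -127.3795975 AED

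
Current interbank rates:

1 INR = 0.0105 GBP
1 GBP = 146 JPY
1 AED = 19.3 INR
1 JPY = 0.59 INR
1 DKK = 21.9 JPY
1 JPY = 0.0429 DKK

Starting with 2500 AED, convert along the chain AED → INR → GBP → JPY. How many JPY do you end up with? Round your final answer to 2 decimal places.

2500 AED × 19.3 = 48250 INR
48250 INR × 0.0105 = 506.625 GBP
506.625 GBP × 146 = 73967.25 JPY

73967.25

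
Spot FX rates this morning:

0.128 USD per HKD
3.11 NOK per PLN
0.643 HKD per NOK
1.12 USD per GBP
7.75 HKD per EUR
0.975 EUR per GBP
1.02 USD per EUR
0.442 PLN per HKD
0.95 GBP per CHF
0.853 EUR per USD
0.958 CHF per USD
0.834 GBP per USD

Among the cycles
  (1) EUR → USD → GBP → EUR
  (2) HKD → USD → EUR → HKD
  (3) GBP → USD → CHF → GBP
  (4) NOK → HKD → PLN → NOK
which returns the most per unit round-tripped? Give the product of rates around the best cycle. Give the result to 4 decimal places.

(1) 1.02 × 0.834 × 0.975 = 0.82941
(2) 0.128 × 0.853 × 7.75 = 0.84618
(3) 1.12 × 0.958 × 0.95 = 1.01931
(4) 0.643 × 0.442 × 3.11 = 0.88388
Highest is cycle (3) at 1.0193 (>1, arbitrage).

1.0193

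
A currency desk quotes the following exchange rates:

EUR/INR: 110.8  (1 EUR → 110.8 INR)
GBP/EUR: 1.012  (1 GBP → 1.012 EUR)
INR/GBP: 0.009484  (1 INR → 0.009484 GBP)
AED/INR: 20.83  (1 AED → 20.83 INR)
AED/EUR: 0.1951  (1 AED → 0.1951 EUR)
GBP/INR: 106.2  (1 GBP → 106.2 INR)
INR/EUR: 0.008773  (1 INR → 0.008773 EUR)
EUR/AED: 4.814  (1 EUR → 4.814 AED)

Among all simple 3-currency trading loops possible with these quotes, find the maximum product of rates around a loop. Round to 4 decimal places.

INR→GBP→EUR→INR: 0.009484 × 1.012 × 110.8 = 1.06344
INR→EUR→AED→INR: 0.008773 × 4.814 × 20.83 = 0.87972
Maximum is INR→GBP→EUR→INR at 1.0634; arbitrage exists.

1.0634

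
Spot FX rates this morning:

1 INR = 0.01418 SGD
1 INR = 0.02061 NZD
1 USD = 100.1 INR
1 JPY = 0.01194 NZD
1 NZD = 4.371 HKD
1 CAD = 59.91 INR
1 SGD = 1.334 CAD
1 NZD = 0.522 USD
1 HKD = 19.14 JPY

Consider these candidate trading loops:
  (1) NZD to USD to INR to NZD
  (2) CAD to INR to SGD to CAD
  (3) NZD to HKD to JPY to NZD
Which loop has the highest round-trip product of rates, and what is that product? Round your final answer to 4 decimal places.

1.1333

(1) 0.522 × 100.1 × 0.02061 = 1.07692
(2) 59.91 × 0.01418 × 1.334 = 1.13326
(3) 4.371 × 19.14 × 0.01194 = 0.99891
Highest is cycle (2) at 1.1333 (>1, arbitrage).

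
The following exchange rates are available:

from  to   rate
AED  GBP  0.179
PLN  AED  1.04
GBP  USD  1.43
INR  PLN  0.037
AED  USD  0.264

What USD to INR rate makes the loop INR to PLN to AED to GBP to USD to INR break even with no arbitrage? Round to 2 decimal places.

Known legs of the cycle: 0.037 × 1.04 × 0.179 × 1.43 = 0.0098497256
For no arbitrage the full-cycle product must be 1, so the missing rate is 1 / 0.0098497256 ≈ 101.5257.

101.53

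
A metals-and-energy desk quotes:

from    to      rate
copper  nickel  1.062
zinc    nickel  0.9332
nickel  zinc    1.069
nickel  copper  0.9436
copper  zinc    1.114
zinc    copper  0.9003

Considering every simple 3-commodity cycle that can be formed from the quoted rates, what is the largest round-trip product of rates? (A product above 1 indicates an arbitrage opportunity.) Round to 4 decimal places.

copper→nickel→zinc→copper: 1.062 × 1.069 × 0.9003 = 1.02209
copper→zinc→nickel→copper: 1.114 × 0.9332 × 0.9436 = 0.98095
Maximum is copper→nickel→zinc→copper at 1.0221; arbitrage exists.

1.0221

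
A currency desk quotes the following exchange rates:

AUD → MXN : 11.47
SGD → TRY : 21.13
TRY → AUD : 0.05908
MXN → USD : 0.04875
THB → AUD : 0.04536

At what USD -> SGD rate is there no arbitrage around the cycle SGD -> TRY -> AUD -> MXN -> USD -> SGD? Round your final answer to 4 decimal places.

1.4326

Known legs of the cycle: 21.13 × 0.05908 × 11.47 × 0.04875 = 0.698036322165
For no arbitrage the full-cycle product must be 1, so the missing rate is 1 / 0.698036322165 ≈ 1.432590.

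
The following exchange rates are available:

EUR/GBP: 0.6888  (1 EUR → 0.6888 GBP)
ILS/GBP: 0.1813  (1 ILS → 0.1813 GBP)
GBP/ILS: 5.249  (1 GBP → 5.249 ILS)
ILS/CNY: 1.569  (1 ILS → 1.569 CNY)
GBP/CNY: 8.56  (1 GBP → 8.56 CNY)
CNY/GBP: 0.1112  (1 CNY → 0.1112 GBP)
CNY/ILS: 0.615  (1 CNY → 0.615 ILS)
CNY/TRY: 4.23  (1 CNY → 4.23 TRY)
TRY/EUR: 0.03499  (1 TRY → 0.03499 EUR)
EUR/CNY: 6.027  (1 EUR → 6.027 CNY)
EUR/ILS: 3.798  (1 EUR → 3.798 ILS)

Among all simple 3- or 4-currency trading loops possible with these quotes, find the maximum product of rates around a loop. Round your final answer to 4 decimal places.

ILS→GBP→CNY→ILS: 0.1813 × 8.56 × 0.615 = 0.95444
ILS→CNY→GBP→ILS: 1.569 × 0.1112 × 5.249 = 0.91581
EUR→CNY→TRY→EUR: 6.027 × 4.23 × 0.03499 = 0.89204
ILS→CNY→TRY→EUR→ILS: 1.569 × 4.23 × 0.03499 × 3.798 = 0.88199
EUR→GBP→CNY→TRY→EUR: 0.6888 × 8.56 × 4.23 × 0.03499 = 0.87267
Maximum is ILS→GBP→CNY→ILS at 0.9544; no arbitrage — every cycle loses value.

0.9544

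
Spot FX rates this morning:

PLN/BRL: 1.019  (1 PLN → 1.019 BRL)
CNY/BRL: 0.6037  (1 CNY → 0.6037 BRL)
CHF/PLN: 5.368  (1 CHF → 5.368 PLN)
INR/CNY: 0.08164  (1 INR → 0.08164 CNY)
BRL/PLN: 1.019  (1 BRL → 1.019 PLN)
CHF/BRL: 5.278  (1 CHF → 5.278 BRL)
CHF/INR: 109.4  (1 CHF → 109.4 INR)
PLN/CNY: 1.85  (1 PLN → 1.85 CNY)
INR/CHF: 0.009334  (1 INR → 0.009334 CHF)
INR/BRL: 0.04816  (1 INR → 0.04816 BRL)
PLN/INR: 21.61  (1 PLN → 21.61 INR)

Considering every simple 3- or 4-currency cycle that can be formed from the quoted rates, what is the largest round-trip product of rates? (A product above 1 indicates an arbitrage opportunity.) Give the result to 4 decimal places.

1.1381

BRL→PLN→CNY→BRL: 1.019 × 1.85 × 0.6037 = 1.13807
BRL→PLN→INR→CNY→BRL: 1.019 × 21.61 × 0.08164 × 0.6037 = 1.08531
BRL→PLN→INR→CHF→BRL: 1.019 × 21.61 × 0.009334 × 5.278 = 1.08484
CHF→PLN→INR→CHF: 5.368 × 21.61 × 0.009334 = 1.08277
BRL→PLN→INR→BRL: 1.019 × 21.61 × 0.04816 = 1.06051
Maximum is BRL→PLN→CNY→BRL at 1.1381; arbitrage exists.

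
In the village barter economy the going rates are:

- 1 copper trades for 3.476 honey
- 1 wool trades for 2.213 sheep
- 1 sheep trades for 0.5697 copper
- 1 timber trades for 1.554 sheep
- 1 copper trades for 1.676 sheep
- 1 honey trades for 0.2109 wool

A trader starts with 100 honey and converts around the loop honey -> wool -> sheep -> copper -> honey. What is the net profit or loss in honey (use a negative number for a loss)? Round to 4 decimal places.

100 honey × 0.2109 = 21.09 wool
21.09 wool × 2.213 = 46.67217 sheep
46.67217 sheep × 0.5697 = 26.589135249 copper
26.589135249 copper × 3.476 = 92.423834125524 honey
Net change: 92.423834125524 − 100 = -7.576165874476 honey

-7.5762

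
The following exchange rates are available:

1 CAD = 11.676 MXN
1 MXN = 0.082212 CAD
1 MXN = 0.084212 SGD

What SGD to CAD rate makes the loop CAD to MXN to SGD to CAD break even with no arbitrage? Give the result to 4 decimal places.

Known legs of the cycle: 11.676 × 0.084212 = 0.983259312
For no arbitrage the full-cycle product must be 1, so the missing rate is 1 / 0.983259312 ≈ 1.017026.

1.0170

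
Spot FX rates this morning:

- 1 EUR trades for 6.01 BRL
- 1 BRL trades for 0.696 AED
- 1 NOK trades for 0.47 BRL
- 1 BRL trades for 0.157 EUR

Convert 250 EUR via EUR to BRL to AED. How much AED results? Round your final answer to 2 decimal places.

250 EUR × 6.01 = 1502.5 BRL
1502.5 BRL × 0.696 = 1045.74 AED

1045.74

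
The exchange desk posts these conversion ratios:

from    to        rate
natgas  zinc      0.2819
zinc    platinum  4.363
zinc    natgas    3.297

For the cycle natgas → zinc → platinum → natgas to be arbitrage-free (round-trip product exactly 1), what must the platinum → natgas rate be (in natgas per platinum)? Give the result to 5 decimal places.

0.81305

Known legs of the cycle: 0.2819 × 4.363 = 1.2299297
For no arbitrage the full-cycle product must be 1, so the missing rate is 1 / 1.2299297 ≈ 0.8130546.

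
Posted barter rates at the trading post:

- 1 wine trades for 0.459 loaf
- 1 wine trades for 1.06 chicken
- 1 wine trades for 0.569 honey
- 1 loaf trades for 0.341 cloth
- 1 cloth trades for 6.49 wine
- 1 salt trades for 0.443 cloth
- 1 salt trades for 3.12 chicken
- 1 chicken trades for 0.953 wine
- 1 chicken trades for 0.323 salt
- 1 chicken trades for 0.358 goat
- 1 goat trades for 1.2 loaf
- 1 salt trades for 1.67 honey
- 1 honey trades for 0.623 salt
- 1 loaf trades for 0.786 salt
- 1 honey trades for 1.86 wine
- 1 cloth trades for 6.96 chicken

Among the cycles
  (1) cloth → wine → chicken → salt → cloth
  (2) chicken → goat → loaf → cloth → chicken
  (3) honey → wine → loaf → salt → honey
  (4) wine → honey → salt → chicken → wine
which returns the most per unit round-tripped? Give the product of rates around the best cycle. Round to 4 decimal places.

1.1206

(1) 6.49 × 1.06 × 0.323 × 0.443 = 0.98437
(2) 0.358 × 1.2 × 0.341 × 6.96 = 1.01960
(3) 1.86 × 0.459 × 0.786 × 1.67 = 1.12064
(4) 0.569 × 0.623 × 3.12 × 0.953 = 1.05402
Highest is cycle (3) at 1.1206 (>1, arbitrage).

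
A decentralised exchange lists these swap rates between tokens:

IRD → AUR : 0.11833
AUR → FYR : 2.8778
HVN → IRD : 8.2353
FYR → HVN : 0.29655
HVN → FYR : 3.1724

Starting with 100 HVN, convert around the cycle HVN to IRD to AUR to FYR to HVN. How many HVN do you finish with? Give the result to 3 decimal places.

83.164

100 HVN × 8.2353 = 823.53 IRD
823.53 IRD × 0.11833 = 97.4483049 AUR
97.4483049 AUR × 2.8778 = 280.43673184122 FYR
280.43673184122 FYR × 0.29655 = 83.163512827513791 HVN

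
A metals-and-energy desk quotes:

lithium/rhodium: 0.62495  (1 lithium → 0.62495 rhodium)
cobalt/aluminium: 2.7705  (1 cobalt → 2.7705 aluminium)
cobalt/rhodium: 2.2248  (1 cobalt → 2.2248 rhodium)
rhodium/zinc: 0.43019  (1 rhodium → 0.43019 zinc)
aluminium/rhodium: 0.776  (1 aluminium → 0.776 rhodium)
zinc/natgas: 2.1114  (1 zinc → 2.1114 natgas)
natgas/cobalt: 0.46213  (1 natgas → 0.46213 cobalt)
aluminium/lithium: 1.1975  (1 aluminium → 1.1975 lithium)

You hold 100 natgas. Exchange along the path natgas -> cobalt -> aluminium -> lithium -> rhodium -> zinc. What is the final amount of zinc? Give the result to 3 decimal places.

100 natgas × 0.46213 = 46.213 cobalt
46.213 cobalt × 2.7705 = 128.0331165 aluminium
128.0331165 aluminium × 1.1975 = 153.31965700875 lithium
153.31965700875 lithium × 0.62495 = 95.8171196476183125 rhodium
95.8171196476183125 rhodium × 0.43019 = 41.219566701208921854375 zinc

41.220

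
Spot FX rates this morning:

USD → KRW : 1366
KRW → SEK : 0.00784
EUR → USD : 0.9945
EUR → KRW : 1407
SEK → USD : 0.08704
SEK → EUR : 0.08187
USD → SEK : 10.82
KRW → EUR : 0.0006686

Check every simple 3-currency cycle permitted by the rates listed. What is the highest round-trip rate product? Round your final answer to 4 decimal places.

0.9321

KRW→SEK→USD→KRW: 0.00784 × 0.08704 × 1366 = 0.93215
KRW→EUR→USD→KRW: 0.0006686 × 0.9945 × 1366 = 0.90828
KRW→SEK→EUR→KRW: 0.00784 × 0.08187 × 1407 = 0.90310
USD→SEK→EUR→USD: 10.82 × 0.08187 × 0.9945 = 0.88096
Maximum is KRW→SEK→USD→KRW at 0.9321; no arbitrage — every cycle loses value.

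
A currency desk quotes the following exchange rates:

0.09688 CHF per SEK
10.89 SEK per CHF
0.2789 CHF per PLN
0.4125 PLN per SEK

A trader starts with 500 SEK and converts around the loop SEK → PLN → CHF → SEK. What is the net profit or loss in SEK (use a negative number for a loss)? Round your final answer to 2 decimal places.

500 SEK × 0.4125 = 206.25 PLN
206.25 PLN × 0.2789 = 57.523125 CHF
57.523125 CHF × 10.89 = 626.42683125 SEK
Net change: 626.42683125 − 500 = 126.42683125 SEK

126.43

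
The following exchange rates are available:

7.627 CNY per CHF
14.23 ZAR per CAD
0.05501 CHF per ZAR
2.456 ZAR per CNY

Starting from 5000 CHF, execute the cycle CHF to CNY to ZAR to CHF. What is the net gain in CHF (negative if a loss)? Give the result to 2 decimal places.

5000 CHF × 7.627 = 38135 CNY
38135 CNY × 2.456 = 93659.56 ZAR
93659.56 ZAR × 0.05501 = 5152.2123956 CHF
Net change: 5152.2123956 − 5000 = 152.2123956 CHF

152.21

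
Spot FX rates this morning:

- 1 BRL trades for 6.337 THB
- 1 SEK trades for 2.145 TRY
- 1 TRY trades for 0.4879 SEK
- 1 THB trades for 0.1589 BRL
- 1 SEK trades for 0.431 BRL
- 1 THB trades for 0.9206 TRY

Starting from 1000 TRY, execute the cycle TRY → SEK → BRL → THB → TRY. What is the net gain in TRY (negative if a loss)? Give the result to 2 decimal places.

226.77

1000 TRY × 0.4879 = 487.9 SEK
487.9 SEK × 0.431 = 210.2849 BRL
210.2849 BRL × 6.337 = 1332.5754113 THB
1332.5754113 THB × 0.9206 = 1226.76892364278 TRY
Net change: 1226.76892364278 − 1000 = 226.76892364278 TRY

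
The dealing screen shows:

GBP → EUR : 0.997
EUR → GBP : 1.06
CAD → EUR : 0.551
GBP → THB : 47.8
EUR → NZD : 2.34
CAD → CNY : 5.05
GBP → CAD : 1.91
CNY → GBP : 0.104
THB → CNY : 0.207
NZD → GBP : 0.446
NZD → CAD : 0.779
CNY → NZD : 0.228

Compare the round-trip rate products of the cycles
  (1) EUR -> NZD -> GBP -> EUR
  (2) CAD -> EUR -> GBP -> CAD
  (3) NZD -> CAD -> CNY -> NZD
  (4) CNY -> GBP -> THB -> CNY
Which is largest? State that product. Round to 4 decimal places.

(1) 2.34 × 0.446 × 0.997 = 1.04051
(2) 0.551 × 1.06 × 1.91 = 1.11555
(3) 0.779 × 5.05 × 0.228 = 0.89694
(4) 0.104 × 47.8 × 0.207 = 1.02904
Highest is cycle (2) at 1.1156 (>1, arbitrage).

1.1156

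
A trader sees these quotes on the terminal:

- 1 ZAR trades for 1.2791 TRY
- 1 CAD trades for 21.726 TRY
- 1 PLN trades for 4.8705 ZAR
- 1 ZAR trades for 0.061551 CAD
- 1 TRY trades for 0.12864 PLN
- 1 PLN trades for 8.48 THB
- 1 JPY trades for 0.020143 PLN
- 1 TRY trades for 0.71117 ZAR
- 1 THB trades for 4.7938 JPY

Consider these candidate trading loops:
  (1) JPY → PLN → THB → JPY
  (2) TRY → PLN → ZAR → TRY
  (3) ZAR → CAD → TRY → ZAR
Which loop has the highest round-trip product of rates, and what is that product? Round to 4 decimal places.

(1) 0.020143 × 8.48 × 4.7938 = 0.81884
(2) 0.12864 × 4.8705 × 1.2791 = 0.80141
(3) 0.061551 × 21.726 × 0.71117 = 0.95102
Highest is cycle (3) at 0.9510 (≤1, no arbitrage).

0.9510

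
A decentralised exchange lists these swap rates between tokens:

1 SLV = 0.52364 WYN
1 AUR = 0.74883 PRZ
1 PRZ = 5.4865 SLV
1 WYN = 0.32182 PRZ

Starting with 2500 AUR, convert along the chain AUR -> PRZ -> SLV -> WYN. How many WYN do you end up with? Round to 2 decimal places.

5378.38

2500 AUR × 0.74883 = 1872.075 PRZ
1872.075 PRZ × 5.4865 = 10271.1394875 SLV
10271.1394875 SLV × 0.52364 = 5378.3794812345 WYN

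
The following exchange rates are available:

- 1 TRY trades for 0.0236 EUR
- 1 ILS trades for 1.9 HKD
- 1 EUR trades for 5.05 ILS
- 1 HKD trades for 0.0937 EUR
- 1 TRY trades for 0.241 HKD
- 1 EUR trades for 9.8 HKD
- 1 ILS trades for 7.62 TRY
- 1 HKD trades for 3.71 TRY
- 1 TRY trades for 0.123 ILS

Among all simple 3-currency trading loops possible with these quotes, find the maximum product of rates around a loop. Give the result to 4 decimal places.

ILS→TRY→EUR→ILS: 7.62 × 0.0236 × 5.05 = 0.90815
ILS→HKD→EUR→ILS: 1.9 × 0.0937 × 5.05 = 0.89905
ILS→HKD→TRY→ILS: 1.9 × 3.71 × 0.123 = 0.86703
HKD→TRY→EUR→HKD: 3.71 × 0.0236 × 9.8 = 0.85805
Maximum is ILS→TRY→EUR→ILS at 0.9082; no arbitrage — every cycle loses value.

0.9082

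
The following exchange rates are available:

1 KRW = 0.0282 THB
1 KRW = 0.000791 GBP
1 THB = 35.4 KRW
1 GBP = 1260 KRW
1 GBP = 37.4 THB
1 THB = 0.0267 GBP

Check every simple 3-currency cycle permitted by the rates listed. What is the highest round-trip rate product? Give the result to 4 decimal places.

1.0473

GBP→THB→KRW→GBP: 37.4 × 35.4 × 0.000791 = 1.04725
GBP→KRW→THB→GBP: 1260 × 0.0282 × 0.0267 = 0.94870
Maximum is GBP→THB→KRW→GBP at 1.0473; arbitrage exists.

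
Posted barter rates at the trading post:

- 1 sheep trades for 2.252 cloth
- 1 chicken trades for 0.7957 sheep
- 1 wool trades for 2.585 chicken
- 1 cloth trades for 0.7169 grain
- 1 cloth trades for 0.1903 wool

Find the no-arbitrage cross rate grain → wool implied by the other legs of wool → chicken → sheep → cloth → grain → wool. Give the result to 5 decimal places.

Known legs of the cycle: 2.585 × 0.7957 × 2.252 × 0.7169 = 3.3207552816086
For no arbitrage the full-cycle product must be 1, so the missing rate is 1 / 3.3207552816086 ≈ 0.3011363.

0.30114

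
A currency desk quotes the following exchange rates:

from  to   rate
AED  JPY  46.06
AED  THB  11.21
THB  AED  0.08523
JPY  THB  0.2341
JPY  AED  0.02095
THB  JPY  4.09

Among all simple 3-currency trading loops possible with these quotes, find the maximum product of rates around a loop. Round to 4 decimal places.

AED→THB→JPY→AED: 11.21 × 4.09 × 0.02095 = 0.96053
AED→JPY→THB→AED: 46.06 × 0.2341 × 0.08523 = 0.91900
Maximum is AED→THB→JPY→AED at 0.9605; no arbitrage — every cycle loses value.

0.9605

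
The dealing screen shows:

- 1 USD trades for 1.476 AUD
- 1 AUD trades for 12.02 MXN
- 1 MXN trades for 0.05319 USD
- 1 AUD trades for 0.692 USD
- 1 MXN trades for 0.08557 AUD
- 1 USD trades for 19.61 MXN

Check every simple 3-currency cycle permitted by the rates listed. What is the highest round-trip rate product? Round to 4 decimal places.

USD→MXN→AUD→USD: 19.61 × 0.08557 × 0.692 = 1.16120
USD→AUD→MXN→USD: 1.476 × 12.02 × 0.05319 = 0.94367
Maximum is USD→MXN→AUD→USD at 1.1612; arbitrage exists.

1.1612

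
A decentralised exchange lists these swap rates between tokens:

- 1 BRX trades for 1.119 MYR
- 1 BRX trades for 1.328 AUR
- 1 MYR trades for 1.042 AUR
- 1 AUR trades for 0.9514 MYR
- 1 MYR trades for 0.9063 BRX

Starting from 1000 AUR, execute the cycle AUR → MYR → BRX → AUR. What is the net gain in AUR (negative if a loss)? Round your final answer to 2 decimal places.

1000 AUR × 0.9514 = 951.4 MYR
951.4 MYR × 0.9063 = 862.25382 BRX
862.25382 BRX × 1.328 = 1145.07307296 AUR
Net change: 1145.07307296 − 1000 = 145.07307296 AUR

145.07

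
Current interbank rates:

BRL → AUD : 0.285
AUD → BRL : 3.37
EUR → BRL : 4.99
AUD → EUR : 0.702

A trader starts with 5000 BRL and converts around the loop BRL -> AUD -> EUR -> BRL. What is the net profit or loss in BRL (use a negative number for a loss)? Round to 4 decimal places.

5000 BRL × 0.285 = 1425 AUD
1425 AUD × 0.702 = 1000.35 EUR
1000.35 EUR × 4.99 = 4991.7465 BRL
Net change: 4991.7465 − 5000 = -8.2535 BRL

-8.2535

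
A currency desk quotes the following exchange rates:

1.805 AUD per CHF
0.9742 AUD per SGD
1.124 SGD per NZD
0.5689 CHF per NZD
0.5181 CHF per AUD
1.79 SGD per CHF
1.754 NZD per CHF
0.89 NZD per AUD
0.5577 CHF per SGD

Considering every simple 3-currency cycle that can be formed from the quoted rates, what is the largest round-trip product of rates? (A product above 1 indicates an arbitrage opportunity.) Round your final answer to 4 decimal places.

CHF→NZD→SGD→CHF: 1.754 × 1.124 × 0.5577 = 1.09950
AUD→NZD→SGD→AUD: 0.89 × 1.124 × 0.9742 = 0.97455
CHF→AUD→NZD→CHF: 1.805 × 0.89 × 0.5689 = 0.91391
CHF→SGD→AUD→CHF: 1.79 × 0.9742 × 0.5181 = 0.90347
Maximum is CHF→NZD→SGD→CHF at 1.0995; arbitrage exists.

1.0995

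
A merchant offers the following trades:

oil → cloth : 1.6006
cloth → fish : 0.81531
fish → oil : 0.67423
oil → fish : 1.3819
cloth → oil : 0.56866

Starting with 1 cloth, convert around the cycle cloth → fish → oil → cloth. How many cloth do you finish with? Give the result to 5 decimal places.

1 cloth × 0.81531 = 0.81531 fish
0.81531 fish × 0.67423 = 0.5497064613 oil
0.5497064613 oil × 1.6006 = 0.87986016195678 cloth

0.87986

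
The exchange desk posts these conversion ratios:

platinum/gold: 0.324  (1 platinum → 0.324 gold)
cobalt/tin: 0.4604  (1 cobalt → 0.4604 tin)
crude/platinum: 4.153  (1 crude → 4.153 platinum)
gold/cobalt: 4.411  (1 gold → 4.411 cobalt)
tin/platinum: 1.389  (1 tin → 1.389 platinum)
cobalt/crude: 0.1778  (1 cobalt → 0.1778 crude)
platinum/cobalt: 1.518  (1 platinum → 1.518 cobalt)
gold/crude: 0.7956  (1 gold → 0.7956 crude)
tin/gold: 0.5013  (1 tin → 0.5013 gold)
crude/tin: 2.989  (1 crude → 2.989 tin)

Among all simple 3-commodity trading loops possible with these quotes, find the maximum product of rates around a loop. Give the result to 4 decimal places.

gold→crude→tin→gold: 0.7956 × 2.989 × 0.5013 = 1.19212
crude→platinum→cobalt→crude: 4.153 × 1.518 × 0.1778 = 1.12090
gold→crude→platinum→gold: 0.7956 × 4.153 × 0.324 = 1.07054
gold→cobalt→tin→gold: 4.411 × 0.4604 × 0.5013 = 1.01805
tin→platinum→cobalt→tin: 1.389 × 1.518 × 0.4604 = 0.97075
Maximum is gold→crude→tin→gold at 1.1921; arbitrage exists.

1.1921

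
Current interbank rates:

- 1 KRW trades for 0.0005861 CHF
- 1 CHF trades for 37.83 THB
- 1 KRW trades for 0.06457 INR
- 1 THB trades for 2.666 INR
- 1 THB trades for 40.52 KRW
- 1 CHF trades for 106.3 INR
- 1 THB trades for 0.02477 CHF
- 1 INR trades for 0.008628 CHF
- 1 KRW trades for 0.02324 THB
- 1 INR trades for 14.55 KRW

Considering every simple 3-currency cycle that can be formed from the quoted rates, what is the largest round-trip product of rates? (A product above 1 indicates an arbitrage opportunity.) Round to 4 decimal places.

0.9065

CHF→INR→KRW→CHF: 106.3 × 14.55 × 0.0005861 = 0.90650
INR→KRW→THB→INR: 14.55 × 0.02324 × 2.666 = 0.90149
CHF→THB→KRW→CHF: 37.83 × 40.52 × 0.0005861 = 0.89842
CHF→THB→INR→CHF: 37.83 × 2.666 × 0.008628 = 0.87018
Maximum is CHF→INR→KRW→CHF at 0.9065; no arbitrage — every cycle loses value.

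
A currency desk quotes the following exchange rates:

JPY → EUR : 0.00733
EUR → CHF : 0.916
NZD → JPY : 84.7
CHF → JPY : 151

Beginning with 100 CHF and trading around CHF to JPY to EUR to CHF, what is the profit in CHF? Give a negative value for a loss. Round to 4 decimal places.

1.3856

100 CHF × 151 = 15100 JPY
15100 JPY × 0.00733 = 110.683 EUR
110.683 EUR × 0.916 = 101.385628 CHF
Net change: 101.385628 − 100 = 1.385628 CHF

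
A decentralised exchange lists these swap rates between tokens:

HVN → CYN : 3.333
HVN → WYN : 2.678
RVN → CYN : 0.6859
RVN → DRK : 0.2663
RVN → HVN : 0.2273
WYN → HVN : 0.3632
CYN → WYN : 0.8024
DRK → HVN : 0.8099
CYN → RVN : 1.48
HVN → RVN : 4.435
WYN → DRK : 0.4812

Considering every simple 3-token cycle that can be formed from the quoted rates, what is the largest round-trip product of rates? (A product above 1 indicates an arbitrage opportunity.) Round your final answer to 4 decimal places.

CYN→RVN→HVN→CYN: 1.48 × 0.2273 × 3.333 = 1.12123
WYN→DRK→HVN→WYN: 0.4812 × 0.8099 × 2.678 = 1.04368
WYN→HVN→CYN→WYN: 0.3632 × 3.333 × 0.8024 = 0.97134
HVN→RVN→DRK→HVN: 4.435 × 0.2663 × 0.8099 = 0.95652
Maximum is CYN→RVN→HVN→CYN at 1.1212; arbitrage exists.

1.1212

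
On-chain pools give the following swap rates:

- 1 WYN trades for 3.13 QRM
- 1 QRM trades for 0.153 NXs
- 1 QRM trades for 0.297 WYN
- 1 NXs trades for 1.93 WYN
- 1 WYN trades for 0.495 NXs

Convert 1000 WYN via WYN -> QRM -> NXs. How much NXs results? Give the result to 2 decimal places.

478.89

1000 WYN × 3.13 = 3130 QRM
3130 QRM × 0.153 = 478.89 NXs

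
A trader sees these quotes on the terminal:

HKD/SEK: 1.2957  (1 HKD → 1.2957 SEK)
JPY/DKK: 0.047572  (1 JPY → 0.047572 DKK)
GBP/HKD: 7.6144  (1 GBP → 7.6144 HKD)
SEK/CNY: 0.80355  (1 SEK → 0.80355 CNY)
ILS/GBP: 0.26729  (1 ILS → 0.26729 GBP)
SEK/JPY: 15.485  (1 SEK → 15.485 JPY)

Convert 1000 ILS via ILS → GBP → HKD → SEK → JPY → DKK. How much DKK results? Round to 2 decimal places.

1942.61

1000 ILS × 0.26729 = 267.29 GBP
267.29 GBP × 7.6144 = 2035.252976 HKD
2035.252976 HKD × 1.2957 = 2637.0772810032 SEK
2637.0772810032 SEK × 15.485 = 40835.141696334552 JPY
40835.141696334552 JPY × 0.047572 = 1942.609360778027307744 DKK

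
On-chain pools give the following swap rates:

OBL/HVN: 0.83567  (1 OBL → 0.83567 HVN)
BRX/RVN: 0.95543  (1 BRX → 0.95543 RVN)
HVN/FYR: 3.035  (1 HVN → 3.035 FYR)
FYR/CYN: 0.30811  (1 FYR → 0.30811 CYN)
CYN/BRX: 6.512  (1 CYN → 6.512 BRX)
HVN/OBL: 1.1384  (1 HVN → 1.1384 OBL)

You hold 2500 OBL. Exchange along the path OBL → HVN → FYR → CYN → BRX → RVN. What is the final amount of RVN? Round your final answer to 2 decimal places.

2500 OBL × 0.83567 = 2089.175 HVN
2089.175 HVN × 3.035 = 6340.646125 FYR
6340.646125 FYR × 0.30811 = 1953.61647757375 CYN
1953.61647757375 CYN × 6.512 = 12721.95050196026 BRX
12721.95050196026 BRX × 0.95543 = 12154.9331680878912118 RVN

12154.93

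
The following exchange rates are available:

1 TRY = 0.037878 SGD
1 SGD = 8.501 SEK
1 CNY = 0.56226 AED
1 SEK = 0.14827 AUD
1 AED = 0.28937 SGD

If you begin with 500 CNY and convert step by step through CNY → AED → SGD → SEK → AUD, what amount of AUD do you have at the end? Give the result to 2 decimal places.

102.54

500 CNY × 0.56226 = 281.13 AED
281.13 AED × 0.28937 = 81.3505881 SGD
81.3505881 SGD × 8.501 = 691.5613494381 SEK
691.5613494381 SEK × 0.14827 = 102.537801281187087 AUD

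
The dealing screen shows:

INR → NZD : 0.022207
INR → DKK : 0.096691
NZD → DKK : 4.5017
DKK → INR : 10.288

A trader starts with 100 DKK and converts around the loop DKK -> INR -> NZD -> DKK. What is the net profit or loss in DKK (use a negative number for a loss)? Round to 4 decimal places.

2.8484

100 DKK × 10.288 = 1028.8 INR
1028.8 INR × 0.022207 = 22.8465616 NZD
22.8465616 NZD × 4.5017 = 102.84836635472 DKK
Net change: 102.84836635472 − 100 = 2.84836635472 DKK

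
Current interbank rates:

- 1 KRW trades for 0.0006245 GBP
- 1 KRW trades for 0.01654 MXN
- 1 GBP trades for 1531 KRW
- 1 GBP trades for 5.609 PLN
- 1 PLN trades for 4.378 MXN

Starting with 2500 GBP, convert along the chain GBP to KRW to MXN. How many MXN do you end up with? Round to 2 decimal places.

2500 GBP × 1531 = 3827500 KRW
3827500 KRW × 0.01654 = 63306.85 MXN

63306.85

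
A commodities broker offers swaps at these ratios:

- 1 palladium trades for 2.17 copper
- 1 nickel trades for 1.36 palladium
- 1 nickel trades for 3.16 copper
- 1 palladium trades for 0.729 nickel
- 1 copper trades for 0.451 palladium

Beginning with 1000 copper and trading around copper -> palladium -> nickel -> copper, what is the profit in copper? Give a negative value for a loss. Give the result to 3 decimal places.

1000 copper × 0.451 = 451 palladium
451 palladium × 0.729 = 328.779 nickel
328.779 nickel × 3.16 = 1038.94164 copper
Net change: 1038.94164 − 1000 = 38.94164 copper

38.942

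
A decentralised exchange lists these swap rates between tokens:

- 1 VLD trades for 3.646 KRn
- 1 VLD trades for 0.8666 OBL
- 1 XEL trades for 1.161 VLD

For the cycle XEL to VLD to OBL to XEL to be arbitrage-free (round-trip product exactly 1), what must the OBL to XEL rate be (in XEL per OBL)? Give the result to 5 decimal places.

0.99391

Known legs of the cycle: 1.161 × 0.8666 = 1.0061226
For no arbitrage the full-cycle product must be 1, so the missing rate is 1 / 1.0061226 ≈ 0.9939147.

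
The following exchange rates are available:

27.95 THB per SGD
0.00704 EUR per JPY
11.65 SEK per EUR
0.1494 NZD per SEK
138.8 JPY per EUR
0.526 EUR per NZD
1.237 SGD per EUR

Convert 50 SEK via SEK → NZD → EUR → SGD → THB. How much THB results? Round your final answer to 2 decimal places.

50 SEK × 0.1494 = 7.47 NZD
7.47 NZD × 0.526 = 3.92922 EUR
3.92922 EUR × 1.237 = 4.86044514 SGD
4.86044514 SGD × 27.95 = 135.849441663 THB

135.85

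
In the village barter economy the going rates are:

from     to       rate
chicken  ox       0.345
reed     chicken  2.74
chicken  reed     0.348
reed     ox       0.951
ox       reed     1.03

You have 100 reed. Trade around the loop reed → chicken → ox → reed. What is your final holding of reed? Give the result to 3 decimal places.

100 reed × 2.74 = 274 chicken
274 chicken × 0.345 = 94.53 ox
94.53 ox × 1.03 = 97.3659 reed

97.366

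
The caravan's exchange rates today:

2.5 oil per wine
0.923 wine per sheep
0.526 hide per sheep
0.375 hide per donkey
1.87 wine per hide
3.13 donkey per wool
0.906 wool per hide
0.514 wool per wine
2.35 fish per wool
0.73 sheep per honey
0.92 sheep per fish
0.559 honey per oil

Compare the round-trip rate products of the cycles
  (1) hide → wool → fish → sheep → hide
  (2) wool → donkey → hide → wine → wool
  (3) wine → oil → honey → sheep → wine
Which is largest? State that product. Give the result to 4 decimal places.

(1) 0.906 × 2.35 × 0.92 × 0.526 = 1.03031
(2) 3.13 × 0.375 × 1.87 × 0.514 = 1.12819
(3) 2.5 × 0.559 × 0.73 × 0.923 = 0.94162
Highest is cycle (2) at 1.1282 (>1, arbitrage).

1.1282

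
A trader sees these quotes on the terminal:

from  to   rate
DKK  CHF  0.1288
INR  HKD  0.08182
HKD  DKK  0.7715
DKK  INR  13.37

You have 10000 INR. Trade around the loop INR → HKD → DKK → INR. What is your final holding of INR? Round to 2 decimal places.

10000 INR × 0.08182 = 818.2 HKD
818.2 HKD × 0.7715 = 631.2413 DKK
631.2413 DKK × 13.37 = 8439.696181 INR

8439.70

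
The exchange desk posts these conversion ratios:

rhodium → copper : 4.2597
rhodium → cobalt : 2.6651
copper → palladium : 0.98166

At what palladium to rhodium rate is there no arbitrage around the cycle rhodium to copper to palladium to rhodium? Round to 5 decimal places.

0.23914

Known legs of the cycle: 4.2597 × 0.98166 = 4.181577102
For no arbitrage the full-cycle product must be 1, so the missing rate is 1 / 4.181577102 ≈ 0.2391442.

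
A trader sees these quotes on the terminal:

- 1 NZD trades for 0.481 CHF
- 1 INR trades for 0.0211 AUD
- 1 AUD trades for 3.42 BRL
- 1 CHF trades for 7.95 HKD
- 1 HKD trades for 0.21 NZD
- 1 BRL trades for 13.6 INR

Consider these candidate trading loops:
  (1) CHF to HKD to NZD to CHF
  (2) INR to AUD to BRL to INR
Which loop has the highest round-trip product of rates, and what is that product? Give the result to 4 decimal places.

0.9814

(1) 7.95 × 0.21 × 0.481 = 0.80303
(2) 0.0211 × 3.42 × 13.6 = 0.98140
Highest is cycle (2) at 0.9814 (≤1, no arbitrage).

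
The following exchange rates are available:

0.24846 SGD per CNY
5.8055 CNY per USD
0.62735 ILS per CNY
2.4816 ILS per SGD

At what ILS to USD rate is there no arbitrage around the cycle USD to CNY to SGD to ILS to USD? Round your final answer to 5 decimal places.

Known legs of the cycle: 5.8055 × 0.24846 × 2.4816 = 3.579545529648
For no arbitrage the full-cycle product must be 1, so the missing rate is 1 / 3.579545529648 ≈ 0.2793651.

0.27937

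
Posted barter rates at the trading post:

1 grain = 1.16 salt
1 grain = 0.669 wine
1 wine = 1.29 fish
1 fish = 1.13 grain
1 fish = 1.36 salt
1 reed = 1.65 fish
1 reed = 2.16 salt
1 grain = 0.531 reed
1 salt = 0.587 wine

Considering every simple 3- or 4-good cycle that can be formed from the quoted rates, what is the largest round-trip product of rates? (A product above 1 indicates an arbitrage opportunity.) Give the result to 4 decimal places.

1.0298

wine→fish→salt→wine: 1.29 × 1.36 × 0.587 = 1.02983
wine→fish→grain→salt→wine: 1.29 × 1.13 × 1.16 × 0.587 = 0.99258
grain→reed→fish→grain: 0.531 × 1.65 × 1.13 = 0.99005
wine→fish→grain→wine: 1.29 × 1.13 × 0.669 = 0.97520
Maximum is wine→fish→salt→wine at 1.0298; arbitrage exists.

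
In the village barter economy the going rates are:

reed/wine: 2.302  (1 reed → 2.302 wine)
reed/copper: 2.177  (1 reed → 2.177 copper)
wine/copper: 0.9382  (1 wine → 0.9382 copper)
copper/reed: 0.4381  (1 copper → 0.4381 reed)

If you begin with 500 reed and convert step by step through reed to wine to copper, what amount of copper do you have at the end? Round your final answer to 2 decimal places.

500 reed × 2.302 = 1151 wine
1151 wine × 0.9382 = 1079.8682 copper

1079.87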